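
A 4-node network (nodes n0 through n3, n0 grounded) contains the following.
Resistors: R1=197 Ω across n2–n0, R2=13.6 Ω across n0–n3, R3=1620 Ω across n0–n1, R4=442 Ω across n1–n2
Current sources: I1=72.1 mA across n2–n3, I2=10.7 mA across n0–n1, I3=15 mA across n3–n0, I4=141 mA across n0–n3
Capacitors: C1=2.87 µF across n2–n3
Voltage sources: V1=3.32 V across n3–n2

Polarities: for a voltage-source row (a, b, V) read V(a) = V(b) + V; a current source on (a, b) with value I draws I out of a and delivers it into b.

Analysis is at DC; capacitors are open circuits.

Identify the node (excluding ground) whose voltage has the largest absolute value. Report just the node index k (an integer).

1

Element admittances at DC:
  Y(R1) = 0.005076 S between n2,n0
  I1: injects 0.0721 A into n3 (from n2)
  Y(C1) = 0.000 S between n2,n3
  Y(R2) = 0.07353 S between n0,n3
  Y(R3) = 0.0006173 S between n0,n1
  I2: injects 0.0107 A into n1 (from n0)
  Y(R4) = 0.002262 S between n1,n2
  I3: injects 0.015 A into n0 (from n3)
  I4: injects 0.141 A into n3 (from n0)
  V1: constraint V(n3)−V(n2) = 3.32
Assemble and solve the 4×4 MNA system:
  V(n1)=2.626  V(n2)=-1.387  V(n3)=1.933
  i(V1)=0.05598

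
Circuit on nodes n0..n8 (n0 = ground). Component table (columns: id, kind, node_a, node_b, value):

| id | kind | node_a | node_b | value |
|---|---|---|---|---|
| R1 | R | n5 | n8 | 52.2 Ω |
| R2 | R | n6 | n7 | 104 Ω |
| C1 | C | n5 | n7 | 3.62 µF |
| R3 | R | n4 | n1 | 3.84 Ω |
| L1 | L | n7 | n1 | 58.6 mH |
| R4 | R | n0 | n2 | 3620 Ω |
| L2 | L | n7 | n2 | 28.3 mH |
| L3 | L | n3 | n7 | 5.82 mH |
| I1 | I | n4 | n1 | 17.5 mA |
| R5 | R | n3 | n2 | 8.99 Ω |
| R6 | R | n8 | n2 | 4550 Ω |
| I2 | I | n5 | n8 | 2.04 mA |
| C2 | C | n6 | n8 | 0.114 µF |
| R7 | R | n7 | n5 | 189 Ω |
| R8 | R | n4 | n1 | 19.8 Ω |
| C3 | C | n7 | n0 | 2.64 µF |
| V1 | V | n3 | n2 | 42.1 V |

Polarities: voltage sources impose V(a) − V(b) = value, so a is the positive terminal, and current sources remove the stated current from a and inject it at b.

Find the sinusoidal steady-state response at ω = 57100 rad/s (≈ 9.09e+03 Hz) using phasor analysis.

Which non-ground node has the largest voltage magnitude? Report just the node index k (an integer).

Element admittances at ω=57100 rad/s:
  Y(R1) = 0.01916+0.000j S between n5,n8
  Y(R2) = 0.009615+0.000j S between n6,n7
  Y(C1) = 0.000+0.2067j S between n5,n7
  Y(R3) = 0.2604+0.000j S between n4,n1
  Y(L1) = 0.000-0.0002989j S between n7,n1
  Y(R4) = 0.0002762+0.000j S between n0,n2
  Y(L2) = 0.000-0.0006188j S between n7,n2
  Y(L3) = 0.000-0.003009j S between n3,n7
  I1: injects 0.0175 A into n1 (from n4)
  Y(R5) = 0.1112+0.000j S between n3,n2
  Y(R6) = 0.0002198+0.000j S between n8,n2
  I2: injects 0.00204 A into n8 (from n5)
  Y(C2) = 0.000+0.006509j S between n6,n8
  Y(R7) = 0.005291+0.000j S between n7,n5
  Y(R8) = 0.05051+0.000j S between n4,n1
  Y(C3) = 0.000+0.1507j S between n7,n0
  V1: constraint V(n3)−V(n2) = 42.1
Assemble and solve the 9×9 MNA system:
  V(n1)=-0.008454-0.06286j  V(n2)=-34.30+4.613j  V(n3)=7.800+4.613j  V(n4)=-0.06474-0.06286j  V(n5)=-0.001405-0.03210j  V(n6)=-0.1300-0.1271j  V(n7)=-0.008454-0.06286j  V(n8)=-0.2248+0.05245j
  i(V1)=-4.697+0.02350j

2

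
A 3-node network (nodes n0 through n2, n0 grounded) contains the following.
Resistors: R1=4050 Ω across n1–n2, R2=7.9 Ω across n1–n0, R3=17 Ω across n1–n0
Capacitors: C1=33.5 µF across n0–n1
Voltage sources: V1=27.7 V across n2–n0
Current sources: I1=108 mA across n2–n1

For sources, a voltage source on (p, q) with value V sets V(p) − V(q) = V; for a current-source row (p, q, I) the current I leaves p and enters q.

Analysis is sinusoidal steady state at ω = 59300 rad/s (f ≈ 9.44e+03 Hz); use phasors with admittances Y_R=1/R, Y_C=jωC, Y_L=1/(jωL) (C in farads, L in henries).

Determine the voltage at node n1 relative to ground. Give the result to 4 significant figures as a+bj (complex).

MNA unknowns: 2 node voltages V₁..V_2 plus 1 source current (V1)
R1: Y=0.0002469+0.000j on G[1,2]
R2: Y=0.1266+0.000j on G[1,0]
R3: Y=0.05882+0.000j on G[1,0]
C1: Y=0.000+1.987j on G[0,1]
V1: row V2−V0=27.7, i_V1 at 2,0
I1: z[2]−=0.108, z[1]+=0.108
solve → V1=0.005356-0.05731j, V2=27.70+0.000j
aux → i_V1=-0.1148-1.415e-05j

0.005356-0.05731j V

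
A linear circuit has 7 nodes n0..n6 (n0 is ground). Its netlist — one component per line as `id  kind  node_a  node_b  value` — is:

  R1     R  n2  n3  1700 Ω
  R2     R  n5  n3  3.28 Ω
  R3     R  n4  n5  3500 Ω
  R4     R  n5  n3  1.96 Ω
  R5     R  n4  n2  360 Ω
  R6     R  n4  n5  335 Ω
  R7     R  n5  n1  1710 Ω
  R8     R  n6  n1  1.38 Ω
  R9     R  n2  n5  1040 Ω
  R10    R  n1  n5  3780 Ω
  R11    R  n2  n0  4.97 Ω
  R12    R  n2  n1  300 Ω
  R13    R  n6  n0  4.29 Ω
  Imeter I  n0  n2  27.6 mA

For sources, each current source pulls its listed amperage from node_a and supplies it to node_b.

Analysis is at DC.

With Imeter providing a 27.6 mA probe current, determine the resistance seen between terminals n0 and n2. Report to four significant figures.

Apply KCL at each of the 6 non-ground nodes and solve the resulting linear system.
Node n1: branches {R7, R8, R10, R12} → V_1 = 0.002982
Node n2: branches {R1, R5, R9, R11, R12, Imeter} → V_2 = 0.1346
Node n3: branches {R1, R2, R4} → V_3 = 0.1059
Node n4: branches {R3, R5, R6} → V_4 = 0.1191
Node n5: branches {R2, R3, R4, R6, R7, R9, R10} → V_5 = 0.1059
Node n6: branches {R8, R13} → V_6 = 0.002257

R_eq = 4.875 Ω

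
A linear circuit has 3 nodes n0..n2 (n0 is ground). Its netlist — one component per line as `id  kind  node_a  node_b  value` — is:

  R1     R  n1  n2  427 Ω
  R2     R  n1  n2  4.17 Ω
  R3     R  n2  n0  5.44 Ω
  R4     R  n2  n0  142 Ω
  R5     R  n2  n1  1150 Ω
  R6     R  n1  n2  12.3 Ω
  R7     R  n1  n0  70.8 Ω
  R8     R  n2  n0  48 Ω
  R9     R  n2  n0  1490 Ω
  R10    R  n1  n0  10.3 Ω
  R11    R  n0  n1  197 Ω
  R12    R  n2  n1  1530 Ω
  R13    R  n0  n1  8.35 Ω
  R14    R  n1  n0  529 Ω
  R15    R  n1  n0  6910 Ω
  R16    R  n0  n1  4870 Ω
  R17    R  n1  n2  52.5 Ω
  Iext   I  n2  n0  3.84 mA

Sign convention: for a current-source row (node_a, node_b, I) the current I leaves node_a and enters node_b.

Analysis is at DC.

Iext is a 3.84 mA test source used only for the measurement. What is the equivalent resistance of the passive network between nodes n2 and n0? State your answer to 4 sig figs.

MNA unknowns: 2 node voltages V₁..V_2
R1: Y=0.002342 on G[1,2]
R2: Y=0.2398 on G[1,2]
R3: Y=0.1838 on G[2,0]
R4: Y=0.007042 on G[2,0]
R5: Y=0.0008696 on G[2,1]
R6: Y=0.08130 on G[1,2]
R7: Y=0.01412 on G[1,0]
R8: Y=0.02083 on G[2,0]
R9: Y=0.0006711 on G[2,0]
R10: Y=0.09709 on G[1,0]
R11: Y=0.005076 on G[0,1]
R12: Y=0.0006536 on G[2,1]
R13: Y=0.1198 on G[0,1]
R14: Y=0.001890 on G[1,0]
R15: Y=0.0001447 on G[1,0]
R16: Y=0.0002053 on G[0,1]
R17: Y=0.01905 on G[1,2]
Iext: z[2]−=0.00384, z[0]+=0.00384
solve → V1=-0.006424, V2=-0.01087

R_eq = 2.832 Ω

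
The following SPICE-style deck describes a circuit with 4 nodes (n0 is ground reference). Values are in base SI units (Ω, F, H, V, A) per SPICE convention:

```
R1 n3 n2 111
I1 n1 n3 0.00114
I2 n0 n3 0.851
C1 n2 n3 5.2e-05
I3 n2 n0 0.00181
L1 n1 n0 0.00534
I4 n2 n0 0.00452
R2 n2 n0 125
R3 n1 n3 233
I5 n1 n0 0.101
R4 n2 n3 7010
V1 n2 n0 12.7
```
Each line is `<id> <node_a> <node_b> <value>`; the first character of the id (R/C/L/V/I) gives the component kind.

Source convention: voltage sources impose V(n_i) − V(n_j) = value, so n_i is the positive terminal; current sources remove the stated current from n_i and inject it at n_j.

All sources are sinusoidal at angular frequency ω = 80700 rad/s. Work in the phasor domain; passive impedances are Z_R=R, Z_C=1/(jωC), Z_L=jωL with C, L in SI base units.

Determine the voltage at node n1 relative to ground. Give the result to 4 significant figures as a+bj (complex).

-8.515-4.786j V

Element admittances at ω=80700 rad/s:
  Y(R1) = 0.009009+0.000j S between n3,n2
  I1: injects 0.00114 A into n3 (from n1)
  I2: injects 0.851 A into n3 (from n0)
  Y(C1) = 0.000+4.196j S between n2,n3
  I3: injects 0.00181 A into n0 (from n2)
  Y(L1) = 0.000-0.002321j S between n1,n0
  I4: injects 0.00452 A into n0 (from n2)
  Y(R2) = 0.008000+0.000j S between n2,n0
  Y(R3) = 0.004292+0.000j S between n1,n3
  I5: injects 0.101 A into n0 (from n1)
  Y(R4) = 0.0001427+0.000j S between n2,n3
  V1: constraint V(n2)−V(n0) = 12.7
Assemble and solve the 4×4 MNA system:
  V(n1)=-8.515-4.786j  V(n2)=12.70+0.000j  V(n3)=12.70-0.1814j
  i(V1)=0.6532-0.01976j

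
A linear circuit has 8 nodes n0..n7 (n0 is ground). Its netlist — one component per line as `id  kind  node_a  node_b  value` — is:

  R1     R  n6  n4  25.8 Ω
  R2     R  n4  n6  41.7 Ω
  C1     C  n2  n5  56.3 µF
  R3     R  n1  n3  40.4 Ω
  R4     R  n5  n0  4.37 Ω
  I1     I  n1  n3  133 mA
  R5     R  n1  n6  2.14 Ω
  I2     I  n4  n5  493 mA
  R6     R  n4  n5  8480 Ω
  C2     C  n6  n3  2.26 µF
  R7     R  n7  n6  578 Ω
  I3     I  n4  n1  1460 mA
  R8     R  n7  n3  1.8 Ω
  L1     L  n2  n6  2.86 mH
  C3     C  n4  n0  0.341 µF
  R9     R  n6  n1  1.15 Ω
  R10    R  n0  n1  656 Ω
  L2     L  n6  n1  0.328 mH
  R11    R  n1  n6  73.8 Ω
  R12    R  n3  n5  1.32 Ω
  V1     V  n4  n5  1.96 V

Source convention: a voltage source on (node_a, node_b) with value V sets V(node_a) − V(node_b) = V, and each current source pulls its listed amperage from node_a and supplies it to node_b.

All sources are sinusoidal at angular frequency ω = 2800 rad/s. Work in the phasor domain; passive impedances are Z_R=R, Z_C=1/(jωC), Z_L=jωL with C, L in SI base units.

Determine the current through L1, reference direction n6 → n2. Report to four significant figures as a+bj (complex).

1.419-0.2246j A

MNA unknowns: 7 node voltages V₁..V_7 plus 1 source current (V1)
R1: Y=0.03876+0.000j on G[6,4]
R2: Y=0.02398+0.000j on G[4,6]
C1: Y=0.000+0.1576j on G[2,5]
R3: Y=0.02475+0.000j on G[1,3]
R4: Y=0.2288+0.000j on G[5,0]
I1: z[1]−=0.133, z[3]+=0.133
R5: Y=0.4673+0.000j on G[1,6]
I2: z[4]−=0.493, z[5]+=0.493
R6: Y=0.0001179+0.000j on G[4,5]
C2: Y=0.000+0.006328j on G[6,3]
R7: Y=0.001730+0.000j on G[7,6]
I3: z[4]−=1.46, z[1]+=1.46
R8: Y=0.5556+0.000j on G[7,3]
L1: Y=0.000-0.1249j on G[2,6]
C3: Y=0.000+0.0009548j on G[4,0]
R9: Y=0.8696+0.000j on G[6,1]
R10: Y=0.001524+0.000j on G[0,1]
L2: Y=0.000-1.089j on G[6,1]
R11: Y=0.01355+0.000j on G[1,6]
R12: Y=0.7576+0.000j on G[3,5]
V1: row V4−V5=1.96, i_V1 at 4,5
solve → V1=0.9788+2.776j, V2=-1.431-9.029j, V3=0.1766+0.06857j, V4=1.953-0.02664j, V5=-0.006632-0.02664j, V6=0.3671+2.336j, V7=0.1772+0.07561j
aux → i_V1=-2.053+0.1463j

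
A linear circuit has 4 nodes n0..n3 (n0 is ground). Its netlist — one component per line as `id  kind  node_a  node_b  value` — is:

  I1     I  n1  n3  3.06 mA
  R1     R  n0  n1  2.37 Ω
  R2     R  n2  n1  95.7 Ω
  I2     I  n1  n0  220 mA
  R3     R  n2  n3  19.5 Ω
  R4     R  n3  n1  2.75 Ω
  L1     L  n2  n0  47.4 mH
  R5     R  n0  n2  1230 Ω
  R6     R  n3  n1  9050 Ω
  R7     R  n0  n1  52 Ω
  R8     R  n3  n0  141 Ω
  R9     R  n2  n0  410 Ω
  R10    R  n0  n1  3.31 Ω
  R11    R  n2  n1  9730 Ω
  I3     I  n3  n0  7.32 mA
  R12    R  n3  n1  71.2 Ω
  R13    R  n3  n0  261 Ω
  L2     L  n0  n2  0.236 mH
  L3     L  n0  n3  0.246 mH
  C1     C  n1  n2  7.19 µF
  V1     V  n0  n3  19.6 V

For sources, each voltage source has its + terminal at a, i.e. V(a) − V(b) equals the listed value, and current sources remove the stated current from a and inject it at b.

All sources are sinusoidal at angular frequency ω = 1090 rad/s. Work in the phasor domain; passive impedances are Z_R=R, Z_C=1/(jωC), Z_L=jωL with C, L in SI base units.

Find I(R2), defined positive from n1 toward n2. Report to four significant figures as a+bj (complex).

-0.07050+0.003348j A

Apply KCL at each of the 3 non-ground nodes and solve the resulting linear system.
Node n1: branches {I1, R1, R2, I2, R4, R6, R7, R10, R11, R12, C1} → V_1 = -6.738+0.04415j
Node n2: branches {R2, R3, L1, R5, R9, R11, L2, C1} → V_2 = 0.008813-0.2763j
Node n3: branches {I1, R3, R4, R6, R8, I3, R12, R13, L3, V1} → V_3 = -19.60+0.000j
Source currents: i(V1)=-6.074+73.09j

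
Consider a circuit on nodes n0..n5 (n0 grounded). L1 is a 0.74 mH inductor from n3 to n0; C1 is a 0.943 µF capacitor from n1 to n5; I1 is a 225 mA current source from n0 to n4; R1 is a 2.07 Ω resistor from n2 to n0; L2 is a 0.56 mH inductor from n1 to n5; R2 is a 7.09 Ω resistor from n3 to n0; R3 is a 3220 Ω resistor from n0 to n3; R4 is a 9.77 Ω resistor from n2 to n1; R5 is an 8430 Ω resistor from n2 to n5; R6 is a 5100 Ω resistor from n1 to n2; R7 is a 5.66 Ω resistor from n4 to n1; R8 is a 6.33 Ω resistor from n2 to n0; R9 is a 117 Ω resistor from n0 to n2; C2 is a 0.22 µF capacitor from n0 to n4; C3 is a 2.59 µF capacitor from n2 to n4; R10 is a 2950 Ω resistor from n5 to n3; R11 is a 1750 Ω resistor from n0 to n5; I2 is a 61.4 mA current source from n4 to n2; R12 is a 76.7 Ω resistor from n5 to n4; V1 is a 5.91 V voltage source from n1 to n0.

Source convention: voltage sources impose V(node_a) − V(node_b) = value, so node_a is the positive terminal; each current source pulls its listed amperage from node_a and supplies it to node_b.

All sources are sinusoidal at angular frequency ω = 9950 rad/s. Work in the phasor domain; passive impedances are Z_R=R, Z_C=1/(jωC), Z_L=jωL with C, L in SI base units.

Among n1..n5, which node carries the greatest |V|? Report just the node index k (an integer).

MNA unknowns: 5 node voltages V₁..V_5 plus 1 source current (V1)
L1: Y=0.000-0.1358j on G[3,0]
C1: Y=0.000+0.009383j on G[1,5]
I1: z[0]−=0.225, z[4]+=0.225
R1: Y=0.4831+0.000j on G[2,0]
L2: Y=0.000-0.1795j on G[1,5]
R2: Y=0.1410+0.000j on G[3,0]
R3: Y=0.0003106+0.000j on G[0,3]
R4: Y=0.1024+0.000j on G[2,1]
R5: Y=0.0001186+0.000j on G[2,5]
R6: Y=0.0001961+0.000j on G[1,2]
R7: Y=0.1767+0.000j on G[4,1]
R8: Y=0.1580+0.000j on G[2,0]
R9: Y=0.008547+0.000j on G[0,2]
C2: Y=0.000+0.002189j on G[0,4]
C3: Y=0.000+0.02577j on G[2,4]
R10: Y=0.0003390+0.000j on G[5,3]
R11: Y=0.0005714+0.000j on G[0,5]
I2: z[4]−=0.0614, z[2]+=0.0614
R12: Y=0.01304+0.000j on G[5,4]
V1: row V1−V0=5.91, i_V1 at 1,0
solve → V1=5.910+0.000j, V2=0.9240+0.1953j, V3=0.007434+0.007160j, V4=6.625-0.8499j, V5=5.976+0.01425j
aux → i_V1=-0.3825-0.1414j

4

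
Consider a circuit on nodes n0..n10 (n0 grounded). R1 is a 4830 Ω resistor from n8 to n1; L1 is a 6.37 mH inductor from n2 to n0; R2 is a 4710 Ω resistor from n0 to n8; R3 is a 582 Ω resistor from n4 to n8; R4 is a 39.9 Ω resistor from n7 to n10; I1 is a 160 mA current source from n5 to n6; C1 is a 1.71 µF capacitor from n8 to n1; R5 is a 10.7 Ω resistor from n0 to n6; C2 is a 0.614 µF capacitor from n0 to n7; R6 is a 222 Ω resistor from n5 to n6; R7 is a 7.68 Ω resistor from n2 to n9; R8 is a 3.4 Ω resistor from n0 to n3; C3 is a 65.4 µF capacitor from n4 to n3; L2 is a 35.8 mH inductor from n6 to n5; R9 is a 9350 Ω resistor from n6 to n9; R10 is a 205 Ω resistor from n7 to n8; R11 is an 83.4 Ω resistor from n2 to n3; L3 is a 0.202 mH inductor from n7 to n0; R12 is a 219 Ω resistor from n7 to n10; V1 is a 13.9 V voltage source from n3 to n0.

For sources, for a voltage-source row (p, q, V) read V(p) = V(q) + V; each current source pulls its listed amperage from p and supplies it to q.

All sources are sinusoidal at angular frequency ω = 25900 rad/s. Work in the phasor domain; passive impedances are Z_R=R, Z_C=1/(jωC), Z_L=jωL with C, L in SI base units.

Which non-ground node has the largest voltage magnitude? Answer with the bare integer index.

Apply KCL at each of the 10 non-ground nodes and solve the resulting linear system.
Node n1: branches {R1, C1} → V_1 = 3.508+0.07262j
Node n2: branches {L1, R7, R11} → V_2 = 11.01+5.518j
Node n3: branches {R8, C3, R11, V1} → V_3 = 13.90+0.000j
Node n4: branches {R3, C3} → V_4 = 13.90+0.01054j
Node n5: branches {I1, R6, L2} → V_5 = -33.58-8.037j
Node n6: branches {I1, R5, R6, L2, R9} → V_6 = 0.01258+0.006302j
Node n7: branches {R4, C2, R10, L3, R12} → V_7 = 0.0006966+0.09764j
Node n8: branches {R1, R2, R3, C1, R10} → V_8 = 3.508+0.07262j
Node n9: branches {R7, R9} → V_9 = 11.00+5.513j
Node n10: branches {R4, R12} → V_10 = 0.0006966+0.09764j
Source currents: i(V1)=-4.141+0.06627j

5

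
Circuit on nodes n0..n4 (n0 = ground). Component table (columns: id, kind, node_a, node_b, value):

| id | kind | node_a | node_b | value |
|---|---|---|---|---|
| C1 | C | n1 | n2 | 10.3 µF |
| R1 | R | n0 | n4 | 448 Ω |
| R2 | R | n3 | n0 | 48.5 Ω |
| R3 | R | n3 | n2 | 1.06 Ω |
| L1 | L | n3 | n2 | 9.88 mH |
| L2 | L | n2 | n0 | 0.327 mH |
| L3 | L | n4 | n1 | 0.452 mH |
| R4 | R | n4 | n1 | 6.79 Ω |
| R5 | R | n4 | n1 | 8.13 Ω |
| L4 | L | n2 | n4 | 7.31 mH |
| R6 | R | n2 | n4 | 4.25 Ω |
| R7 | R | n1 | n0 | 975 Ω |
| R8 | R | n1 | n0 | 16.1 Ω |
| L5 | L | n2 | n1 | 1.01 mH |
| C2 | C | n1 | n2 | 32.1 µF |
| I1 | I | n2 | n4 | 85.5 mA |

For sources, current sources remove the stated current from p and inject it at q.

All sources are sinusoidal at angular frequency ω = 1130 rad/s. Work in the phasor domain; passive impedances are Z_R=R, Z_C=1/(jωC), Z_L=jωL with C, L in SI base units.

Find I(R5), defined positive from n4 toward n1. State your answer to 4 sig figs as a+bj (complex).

0.001729+0.003704j A

MNA unknowns: 4 node voltages V₁..V_4
C1: Y=0.000+0.01164j on G[1,2]
R1: Y=0.002232+0.000j on G[0,4]
R2: Y=0.02062+0.000j on G[3,0]
R3: Y=0.9434+0.000j on G[3,2]
L1: Y=0.000-0.08957j on G[3,2]
L2: Y=0.000-2.706j on G[2,0]
L3: Y=0.000-1.958j on G[4,1]
R4: Y=0.1473+0.000j on G[4,1]
R5: Y=0.1230+0.000j on G[4,1]
L4: Y=0.000-0.1211j on G[2,4]
R6: Y=0.2353+0.000j on G[2,4]
R7: Y=0.001026+0.000j on G[1,0]
R8: Y=0.06211+0.000j on G[1,0]
L5: Y=0.000-0.8762j on G[2,1]
C2: Y=0.000+0.03627j on G[1,2]
I1: z[2]−=0.0855, z[4]+=0.0855
solve → V1=0.03071+0.07265j, V2=0.001774-0.0007667j, V3=0.001735-0.0007539j, V4=0.04477+0.1028j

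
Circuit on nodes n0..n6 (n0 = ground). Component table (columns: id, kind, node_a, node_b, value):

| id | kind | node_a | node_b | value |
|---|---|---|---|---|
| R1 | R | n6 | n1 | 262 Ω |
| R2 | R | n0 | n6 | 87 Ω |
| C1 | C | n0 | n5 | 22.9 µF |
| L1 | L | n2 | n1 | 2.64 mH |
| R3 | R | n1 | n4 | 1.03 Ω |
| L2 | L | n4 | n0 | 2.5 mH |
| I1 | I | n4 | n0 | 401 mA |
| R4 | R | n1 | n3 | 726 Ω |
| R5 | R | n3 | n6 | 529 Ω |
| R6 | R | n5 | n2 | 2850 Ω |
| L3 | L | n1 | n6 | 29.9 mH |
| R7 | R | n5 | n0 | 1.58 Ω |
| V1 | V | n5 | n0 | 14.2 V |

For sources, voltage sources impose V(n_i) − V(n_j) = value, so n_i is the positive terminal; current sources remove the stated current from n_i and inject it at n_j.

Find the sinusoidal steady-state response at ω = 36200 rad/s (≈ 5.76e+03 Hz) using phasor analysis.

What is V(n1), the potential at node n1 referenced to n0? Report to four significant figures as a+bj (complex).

MNA unknowns: 6 node voltages V₁..V_6 plus 1 source current (V1)
R1: Y=0.003817+0.000j on G[6,1]
R2: Y=0.01149+0.000j on G[0,6]
C1: Y=0.000+0.8290j on G[0,5]
L1: Y=0.000-0.01046j on G[2,1]
R3: Y=0.9709+0.000j on G[1,4]
L2: Y=0.000-0.01105j on G[4,0]
I1: z[4]−=0.401, z[0]+=0.401
R4: Y=0.001377+0.000j on G[1,3]
R5: Y=0.001890+0.000j on G[3,6]
R6: Y=0.0003509+0.000j on G[5,2]
L3: Y=0.000-0.0009239j on G[1,6]
R7: Y=0.6329+0.000j on G[5,0]
V1: row V5−V0=14.2, i_V1 at 5,0
solve → V1=-9.831-31.11j, V2=-10.85-30.27j, V3=-6.520-18.08j, V4=-9.889-31.22j, V5=14.20+0.000j, V6=-4.108-8.582j
aux → i_V1=-8.996-11.78j

-9.831-31.11j V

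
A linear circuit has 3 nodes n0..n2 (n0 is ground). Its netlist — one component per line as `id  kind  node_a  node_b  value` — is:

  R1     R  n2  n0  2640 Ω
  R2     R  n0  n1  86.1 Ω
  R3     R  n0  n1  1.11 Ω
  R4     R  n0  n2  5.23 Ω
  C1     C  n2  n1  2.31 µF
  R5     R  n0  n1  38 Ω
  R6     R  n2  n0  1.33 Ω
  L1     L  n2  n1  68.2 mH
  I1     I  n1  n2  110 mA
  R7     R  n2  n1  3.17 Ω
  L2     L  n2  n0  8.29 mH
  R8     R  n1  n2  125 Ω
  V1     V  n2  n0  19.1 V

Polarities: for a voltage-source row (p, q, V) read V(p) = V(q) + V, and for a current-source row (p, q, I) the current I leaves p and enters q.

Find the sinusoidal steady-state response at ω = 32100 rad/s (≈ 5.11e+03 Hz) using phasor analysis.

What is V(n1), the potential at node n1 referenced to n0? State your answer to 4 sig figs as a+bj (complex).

4.856+0.8316j V

Apply KCL at each of the 2 non-ground nodes and solve the resulting linear system.
Node n1: branches {R2, R3, C1, R5, L1, I1, R7, R8} → V_1 = 4.856+0.8316j
Node n2: branches {R1, R4, C1, R6, L1, I1, R7, L2, R8, V1} → V_2 = 19.10+0.000j
Source currents: i(V1)=-22.58-0.7090j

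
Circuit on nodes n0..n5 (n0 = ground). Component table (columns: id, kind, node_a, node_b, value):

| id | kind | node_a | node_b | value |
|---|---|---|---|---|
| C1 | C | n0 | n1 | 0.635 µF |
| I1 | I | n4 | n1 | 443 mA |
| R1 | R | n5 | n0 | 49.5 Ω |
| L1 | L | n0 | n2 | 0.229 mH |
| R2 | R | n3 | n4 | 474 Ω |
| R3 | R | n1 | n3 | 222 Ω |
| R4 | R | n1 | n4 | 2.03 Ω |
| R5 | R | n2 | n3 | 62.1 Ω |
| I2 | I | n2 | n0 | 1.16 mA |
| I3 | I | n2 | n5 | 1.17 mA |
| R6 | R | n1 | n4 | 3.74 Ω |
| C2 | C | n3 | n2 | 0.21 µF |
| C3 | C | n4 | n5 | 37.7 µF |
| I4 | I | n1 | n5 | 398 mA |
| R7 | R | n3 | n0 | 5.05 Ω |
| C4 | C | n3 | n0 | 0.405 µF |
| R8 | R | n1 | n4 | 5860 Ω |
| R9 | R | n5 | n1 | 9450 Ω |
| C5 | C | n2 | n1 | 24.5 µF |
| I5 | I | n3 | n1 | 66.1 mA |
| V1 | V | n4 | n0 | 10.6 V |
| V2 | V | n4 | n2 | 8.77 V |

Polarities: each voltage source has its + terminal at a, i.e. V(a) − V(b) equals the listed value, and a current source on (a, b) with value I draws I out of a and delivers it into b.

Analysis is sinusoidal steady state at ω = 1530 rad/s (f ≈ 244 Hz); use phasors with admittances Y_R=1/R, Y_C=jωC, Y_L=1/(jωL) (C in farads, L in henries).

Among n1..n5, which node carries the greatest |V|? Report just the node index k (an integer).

5

Element admittances at ω=1530 rad/s:
  Y(C1) = 0.000+0.0009715j S between n0,n1
  I1: injects 0.443 A into n1 (from n4)
  Y(R1) = 0.02020+0.000j S between n5,n0
  Y(L1) = 0.000-2.854j S between n0,n2
  Y(R2) = 0.002110+0.000j S between n3,n4
  Y(R3) = 0.004505+0.000j S between n1,n3
  Y(R4) = 0.4926+0.000j S between n1,n4
  Y(R5) = 0.01610+0.000j S between n2,n3
  I2: injects 0.00116 A into n0 (from n2)
  I3: injects 0.00117 A into n5 (from n2)
  Y(R6) = 0.2674+0.000j S between n1,n4
  Y(C2) = 0.000+0.0003213j S between n3,n2
  Y(C3) = 0.000+0.05768j S between n4,n5
  I4: injects 0.398 A into n5 (from n1)
  Y(R7) = 0.1980+0.000j S between n3,n0
  Y(C4) = 0.000+0.0006197j S between n3,n0
  Y(R8) = 0.0001706+0.000j S between n1,n4
  Y(R9) = 0.0001058+0.000j S between n5,n1
  Y(C5) = 0.000+0.03748j S between n2,n1
  I5: injects 0.0661 A into n1 (from n3)
  V1: constraint V(n4)−V(n0) = 10.6
  V2: constraint V(n4)−V(n2) = 8.77
Assemble and solve the 7×7 MNA system:
  V(n1)=10.66-0.4468j  V(n2)=1.830+0.000j  V(n3)=0.1529-0.007107j  V(n4)=10.60+0.000j  V(n5)=11.60-2.854j
  i(V1)=-0.2663+5.272j  i(V2)=0.01258-5.553j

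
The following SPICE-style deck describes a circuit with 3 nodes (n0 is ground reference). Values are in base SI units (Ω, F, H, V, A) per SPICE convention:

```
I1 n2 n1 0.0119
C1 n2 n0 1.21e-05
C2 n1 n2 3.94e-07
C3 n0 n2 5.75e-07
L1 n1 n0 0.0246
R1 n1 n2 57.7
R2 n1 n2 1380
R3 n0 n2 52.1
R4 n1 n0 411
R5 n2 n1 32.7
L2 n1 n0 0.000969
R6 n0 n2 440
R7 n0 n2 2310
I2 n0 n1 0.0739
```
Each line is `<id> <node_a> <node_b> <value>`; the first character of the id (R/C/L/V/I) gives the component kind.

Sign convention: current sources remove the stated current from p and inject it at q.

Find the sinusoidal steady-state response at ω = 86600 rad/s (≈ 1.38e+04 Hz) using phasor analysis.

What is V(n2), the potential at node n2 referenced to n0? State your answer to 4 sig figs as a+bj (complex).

0.01938-0.07133j V

MNA unknowns: 2 node voltages V₁..V_2
I1: z[2]−=0.0119, z[1]+=0.0119
C1: Y=0.000+1.048j on G[2,0]
C2: Y=0.000+0.03412j on G[1,2]
C3: Y=0.000+0.04979j on G[0,2]
L1: Y=0.000-0.0004694j on G[1,0]
R1: Y=0.01733+0.000j on G[1,2]
R2: Y=0.0007246+0.000j on G[1,2]
R3: Y=0.01919+0.000j on G[0,2]
R4: Y=0.002433+0.000j on G[1,0]
R5: Y=0.03058+0.000j on G[2,1]
L2: Y=0.000-0.01192j on G[1,0]
R6: Y=0.002273+0.000j on G[0,2]
R7: Y=0.0004329+0.000j on G[0,2]
I2: z[0]−=0.0739, z[1]+=0.0739
solve → V1=1.459-0.6757j, V2=0.01938-0.07133j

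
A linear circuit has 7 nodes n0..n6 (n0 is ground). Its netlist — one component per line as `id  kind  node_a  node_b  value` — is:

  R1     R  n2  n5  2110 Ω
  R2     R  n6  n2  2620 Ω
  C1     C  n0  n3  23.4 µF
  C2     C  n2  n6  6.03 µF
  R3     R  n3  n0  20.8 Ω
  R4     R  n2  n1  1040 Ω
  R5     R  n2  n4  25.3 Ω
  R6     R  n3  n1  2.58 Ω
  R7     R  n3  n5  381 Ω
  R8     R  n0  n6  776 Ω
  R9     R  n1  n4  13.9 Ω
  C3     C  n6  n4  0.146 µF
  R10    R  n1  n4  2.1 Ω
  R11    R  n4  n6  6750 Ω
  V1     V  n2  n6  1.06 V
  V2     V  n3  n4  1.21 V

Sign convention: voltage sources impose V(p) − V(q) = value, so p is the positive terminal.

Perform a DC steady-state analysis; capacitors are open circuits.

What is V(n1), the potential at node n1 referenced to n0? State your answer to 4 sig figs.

MNA unknowns: 6 node voltages V₁..V_6 plus 2 source currents (V1, V2)
R1: Y=0.0004739 on G[2,5]
R2: Y=0.0003817 on G[6,2]
C1: Y=0.000 on G[0,3]
C2: Y=0.000 on G[2,6]
R3: Y=0.04808 on G[3,0]
R4: Y=0.0009615 on G[2,1]
R5: Y=0.03953 on G[2,4]
R6: Y=0.3876 on G[3,1]
R7: Y=0.002625 on G[3,5]
R8: Y=0.001289 on G[0,6]
R9: Y=0.07194 on G[1,4]
C3: Y=0.000 on G[6,4]
R10: Y=0.4762 on G[1,4]
R11: Y=0.0001481 on G[4,6]
V1: row V2−V6=1.06, i_V1 at 2,6
V2: row V3−V4=1.21, i_V2 at 3,4
solve → V1=-0.6524, V2=-1.059, V3=0.05680, V4=-1.153, V5=-0.1139, V6=-2.119
aux → i_V1=-0.003279, i_V2=-0.2781

-0.6524 V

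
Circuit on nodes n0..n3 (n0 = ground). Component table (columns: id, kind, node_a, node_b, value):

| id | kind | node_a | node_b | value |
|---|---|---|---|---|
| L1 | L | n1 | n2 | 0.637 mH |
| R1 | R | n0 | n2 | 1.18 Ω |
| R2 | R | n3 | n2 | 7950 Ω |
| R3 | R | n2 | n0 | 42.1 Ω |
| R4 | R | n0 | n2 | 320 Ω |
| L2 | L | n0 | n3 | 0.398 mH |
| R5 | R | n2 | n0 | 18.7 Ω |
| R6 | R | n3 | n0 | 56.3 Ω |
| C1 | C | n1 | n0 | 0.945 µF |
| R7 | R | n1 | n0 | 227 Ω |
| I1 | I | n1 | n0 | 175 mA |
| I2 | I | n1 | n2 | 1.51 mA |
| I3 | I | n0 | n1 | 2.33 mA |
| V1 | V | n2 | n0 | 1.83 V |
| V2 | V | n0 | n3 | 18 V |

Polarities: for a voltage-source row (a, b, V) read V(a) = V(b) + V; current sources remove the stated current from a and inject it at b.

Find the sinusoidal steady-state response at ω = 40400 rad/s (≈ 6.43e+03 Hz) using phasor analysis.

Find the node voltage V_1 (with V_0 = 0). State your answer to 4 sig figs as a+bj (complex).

-36.19-21.73j V

Element admittances at ω=40400 rad/s:
  Y(L1) = 0.000-0.03886j S between n1,n2
  Y(R1) = 0.8475+0.000j S between n0,n2
  Y(R2) = 0.0001258+0.000j S between n3,n2
  Y(R3) = 0.02375+0.000j S between n2,n0
  Y(R4) = 0.003125+0.000j S between n0,n2
  Y(L2) = 0.000-0.06219j S between n0,n3
  Y(R5) = 0.05348+0.000j S between n2,n0
  Y(R6) = 0.01776+0.000j S between n3,n0
  Y(C1) = 0.000+0.03818j S between n1,n0
  Y(R7) = 0.004405+0.000j S between n1,n0
  I1: injects 0.175 A into n0 (from n1)
  I2: injects 0.00151 A into n2 (from n1)
  I3: injects 0.00233 A into n1 (from n0)
  V1: constraint V(n2)−V(n0) = 1.83
  V2: constraint V(n0)−V(n3) = 18
Assemble and solve the 5×5 MNA system:
  V(n1)=-36.19-21.73j  V(n2)=1.830+0.000j  V(n3)=-18.00+0.000j
  i(V1)=-2.543+1.477j  i(V2)=-0.3222+1.119j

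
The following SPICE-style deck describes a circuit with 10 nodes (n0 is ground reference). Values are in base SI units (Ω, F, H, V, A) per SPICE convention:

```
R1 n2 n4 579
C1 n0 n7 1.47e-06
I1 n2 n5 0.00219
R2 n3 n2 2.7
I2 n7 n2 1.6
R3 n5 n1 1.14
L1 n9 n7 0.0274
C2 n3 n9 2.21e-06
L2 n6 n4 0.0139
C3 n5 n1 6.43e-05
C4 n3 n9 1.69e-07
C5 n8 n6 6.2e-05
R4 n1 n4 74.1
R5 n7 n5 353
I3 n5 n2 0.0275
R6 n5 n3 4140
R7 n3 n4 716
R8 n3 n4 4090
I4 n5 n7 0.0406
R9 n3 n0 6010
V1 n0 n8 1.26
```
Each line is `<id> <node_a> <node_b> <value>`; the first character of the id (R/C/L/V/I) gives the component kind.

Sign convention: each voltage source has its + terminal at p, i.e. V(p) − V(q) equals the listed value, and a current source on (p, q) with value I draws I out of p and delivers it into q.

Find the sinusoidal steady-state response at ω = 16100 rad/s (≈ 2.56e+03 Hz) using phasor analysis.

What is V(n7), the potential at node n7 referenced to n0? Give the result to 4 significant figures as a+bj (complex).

Apply KCL at each of the 9 non-ground nodes and solve the resulting linear system.
Node n1: branches {R3, C3, R4} → V_1 = -24.19+169.8j
Node n2: branches {R1, I1, R2, I2, I3} → V_2 = 221.3+327.8j
Node n3: branches {R2, C2, C4, R6, R7, R8, R9} → V_3 = 218.1+328.4j
Node n4: branches {R1, L2, R4, R7, R8} → V_4 = -27.23+194.5j
Node n5: branches {I1, R3, C3, R5, I3, R6, I4} → V_5 = -24.35+169.6j
Node n6: branches {L2, C5} → V_6 = -1.143-0.8746j
Node n7: branches {C1, I2, L1, R5, I4} → V_7 = -7.235+38.42j
Node n8: branches {C5, V1} → V_8 = -1.260+0.000j
Node n9: branches {L1, C2, C4} → V_9 = 232.2+346.6j
Source currents: i(V1)=-0.8730-0.1166j

-7.235+38.42j V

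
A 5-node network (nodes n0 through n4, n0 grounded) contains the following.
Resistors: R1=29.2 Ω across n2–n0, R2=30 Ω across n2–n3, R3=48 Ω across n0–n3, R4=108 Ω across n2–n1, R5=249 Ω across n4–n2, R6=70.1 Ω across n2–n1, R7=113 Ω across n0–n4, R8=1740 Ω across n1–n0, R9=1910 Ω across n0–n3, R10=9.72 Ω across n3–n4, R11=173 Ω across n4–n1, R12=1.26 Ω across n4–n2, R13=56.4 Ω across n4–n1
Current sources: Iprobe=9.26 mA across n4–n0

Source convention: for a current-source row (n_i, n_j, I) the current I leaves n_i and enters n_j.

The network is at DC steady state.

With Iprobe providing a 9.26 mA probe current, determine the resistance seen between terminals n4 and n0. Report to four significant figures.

R_eq = 16.56 Ω

Apply KCL at each of the 4 non-ground nodes and solve the resulting linear system.
Node n1: branches {R4, R6, R8, R11, R13} → V_1 = -0.1481
Node n2: branches {R1, R2, R4, R5, R6, R12} → V_2 = -0.1465
Node n3: branches {R2, R3, R9, R10} → V_3 = -0.1311
Node n4: branches {R5, R7, R10, R11, R12, R13, Iprobe} → V_4 = -0.1534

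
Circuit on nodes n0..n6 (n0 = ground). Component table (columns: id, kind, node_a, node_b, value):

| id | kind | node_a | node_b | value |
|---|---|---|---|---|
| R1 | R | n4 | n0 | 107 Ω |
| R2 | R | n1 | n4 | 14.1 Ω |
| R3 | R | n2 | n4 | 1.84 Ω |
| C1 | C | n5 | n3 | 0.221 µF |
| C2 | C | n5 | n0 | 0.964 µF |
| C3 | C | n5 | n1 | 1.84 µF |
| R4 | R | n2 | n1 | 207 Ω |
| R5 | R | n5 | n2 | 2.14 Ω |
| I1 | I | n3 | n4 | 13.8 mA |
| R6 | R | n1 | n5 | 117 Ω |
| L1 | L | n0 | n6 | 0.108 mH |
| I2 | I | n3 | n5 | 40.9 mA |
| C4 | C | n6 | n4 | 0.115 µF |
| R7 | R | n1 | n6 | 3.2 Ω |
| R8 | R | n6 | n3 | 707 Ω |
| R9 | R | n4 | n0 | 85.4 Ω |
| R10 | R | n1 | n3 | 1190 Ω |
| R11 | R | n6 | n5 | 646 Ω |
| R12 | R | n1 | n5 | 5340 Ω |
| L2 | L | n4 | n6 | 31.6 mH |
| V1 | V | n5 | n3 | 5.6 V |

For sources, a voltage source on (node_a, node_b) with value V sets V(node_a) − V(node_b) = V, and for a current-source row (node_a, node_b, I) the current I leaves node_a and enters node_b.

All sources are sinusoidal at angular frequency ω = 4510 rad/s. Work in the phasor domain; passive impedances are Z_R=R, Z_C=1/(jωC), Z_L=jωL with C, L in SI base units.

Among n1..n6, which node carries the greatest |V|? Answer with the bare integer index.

Apply KCL at each of the 6 non-ground nodes and solve the resulting linear system.
Node n1: branches {R2, C3, R4, R6, R7, R10, R12} → V_1 = 0.01572+4.741e-05j
Node n2: branches {R3, R4, R5} → V_2 = 0.1227-0.006300j
Node n3: branches {C1, I1, I2, R8, R10, V1} → V_3 = -5.483-0.008957j
Node n4: branches {R1, R2, R3, I1, C4, R9, L2} → V_4 = 0.1284-0.004072j
Node n5: branches {C1, C2, C3, R5, R6, I2, R11, R12, V1} → V_5 = 0.1171-0.008957j
Node n6: branches {L1, C4, R7, R8, R11, L2} → V_6 = 0.0002062-0.001336j
Source currents: i(V1)=0.04232-0.005600j

3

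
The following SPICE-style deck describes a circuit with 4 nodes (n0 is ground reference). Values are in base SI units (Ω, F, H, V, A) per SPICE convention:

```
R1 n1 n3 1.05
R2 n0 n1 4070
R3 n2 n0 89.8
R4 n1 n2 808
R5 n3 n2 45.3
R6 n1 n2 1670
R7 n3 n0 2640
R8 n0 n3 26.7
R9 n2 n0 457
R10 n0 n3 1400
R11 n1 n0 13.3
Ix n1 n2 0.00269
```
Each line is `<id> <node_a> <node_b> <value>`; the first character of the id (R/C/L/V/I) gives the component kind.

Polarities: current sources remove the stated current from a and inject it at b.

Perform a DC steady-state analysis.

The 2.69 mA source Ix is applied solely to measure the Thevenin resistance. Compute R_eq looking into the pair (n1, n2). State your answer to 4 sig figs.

Element admittances at DC:
  Y(R1) = 0.9524 S between n1,n3
  Y(R2) = 0.0002457 S between n0,n1
  Y(R3) = 0.01114 S between n2,n0
  Y(R4) = 0.001238 S between n1,n2
  Y(R5) = 0.02208 S between n3,n2
  Y(R6) = 0.0005988 S between n1,n2
  Y(R7) = 0.0003788 S between n3,n0
  Y(R8) = 0.03745 S between n0,n3
  Y(R9) = 0.002188 S between n2,n0
  Y(R10) = 0.0007143 S between n0,n3
  Y(R11) = 0.07519 S between n1,n0
  Ix: injects 0.00269 A into n2 (from n1)
Assemble and solve the 3×3 MNA system:
  V(n1)=-0.008611  V(n2)=0.06790  V(n3)=-0.006617

R_eq = 28.44 Ω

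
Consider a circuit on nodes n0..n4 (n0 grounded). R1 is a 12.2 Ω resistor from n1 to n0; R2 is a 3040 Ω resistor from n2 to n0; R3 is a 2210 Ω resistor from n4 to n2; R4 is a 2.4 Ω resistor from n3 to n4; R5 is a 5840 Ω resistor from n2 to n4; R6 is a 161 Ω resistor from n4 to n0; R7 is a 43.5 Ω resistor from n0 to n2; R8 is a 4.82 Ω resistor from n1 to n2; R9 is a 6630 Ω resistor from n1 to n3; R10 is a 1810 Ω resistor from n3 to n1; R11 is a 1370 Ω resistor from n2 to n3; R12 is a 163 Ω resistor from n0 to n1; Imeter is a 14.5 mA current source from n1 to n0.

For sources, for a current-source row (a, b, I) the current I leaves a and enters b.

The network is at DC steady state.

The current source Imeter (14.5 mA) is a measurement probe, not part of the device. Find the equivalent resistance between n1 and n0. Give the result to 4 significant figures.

R_eq = 9.057 Ω

Apply KCL at each of the 4 non-ground nodes and solve the resulting linear system.
Node n1: branches {R1, R8, R9, R10, R12, Imeter} → V_1 = -0.1313
Node n2: branches {R2, R3, R5, R7, R8, R11} → V_2 = -0.1176
Node n3: branches {R4, R9, R10, R11} → V_3 = -0.03068
Node n4: branches {R3, R4, R5, R6} → V_4 = -0.03036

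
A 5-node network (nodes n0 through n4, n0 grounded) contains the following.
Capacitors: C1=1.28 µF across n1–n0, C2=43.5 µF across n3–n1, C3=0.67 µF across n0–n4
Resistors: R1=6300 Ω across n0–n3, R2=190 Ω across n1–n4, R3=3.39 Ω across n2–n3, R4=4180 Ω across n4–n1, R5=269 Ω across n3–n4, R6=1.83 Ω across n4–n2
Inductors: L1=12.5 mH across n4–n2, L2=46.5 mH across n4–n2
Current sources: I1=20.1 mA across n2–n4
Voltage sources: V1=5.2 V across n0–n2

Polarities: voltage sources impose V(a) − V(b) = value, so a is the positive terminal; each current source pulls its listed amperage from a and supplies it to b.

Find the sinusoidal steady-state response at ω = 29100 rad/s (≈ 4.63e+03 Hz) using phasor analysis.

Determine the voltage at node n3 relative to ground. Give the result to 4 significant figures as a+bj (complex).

-5.125+0.6156j V

Apply KCL at each of the 4 non-ground nodes and solve the resulting linear system.
Node n1: branches {C1, R2, C2, R4} → V_1 = -4.981+0.5988j
Node n2: branches {L1, R3, L2, R6, I1, V1} → V_2 = -5.200+0.000j
Node n3: branches {R1, R3, C2, R5} → V_3 = -5.125+0.6156j
Node n4: branches {L1, R2, R4, L2, C3, R5, R6, I1} → V_4 = -5.156+0.1912j
Source currents: i(V1)=-0.02684-0.2859j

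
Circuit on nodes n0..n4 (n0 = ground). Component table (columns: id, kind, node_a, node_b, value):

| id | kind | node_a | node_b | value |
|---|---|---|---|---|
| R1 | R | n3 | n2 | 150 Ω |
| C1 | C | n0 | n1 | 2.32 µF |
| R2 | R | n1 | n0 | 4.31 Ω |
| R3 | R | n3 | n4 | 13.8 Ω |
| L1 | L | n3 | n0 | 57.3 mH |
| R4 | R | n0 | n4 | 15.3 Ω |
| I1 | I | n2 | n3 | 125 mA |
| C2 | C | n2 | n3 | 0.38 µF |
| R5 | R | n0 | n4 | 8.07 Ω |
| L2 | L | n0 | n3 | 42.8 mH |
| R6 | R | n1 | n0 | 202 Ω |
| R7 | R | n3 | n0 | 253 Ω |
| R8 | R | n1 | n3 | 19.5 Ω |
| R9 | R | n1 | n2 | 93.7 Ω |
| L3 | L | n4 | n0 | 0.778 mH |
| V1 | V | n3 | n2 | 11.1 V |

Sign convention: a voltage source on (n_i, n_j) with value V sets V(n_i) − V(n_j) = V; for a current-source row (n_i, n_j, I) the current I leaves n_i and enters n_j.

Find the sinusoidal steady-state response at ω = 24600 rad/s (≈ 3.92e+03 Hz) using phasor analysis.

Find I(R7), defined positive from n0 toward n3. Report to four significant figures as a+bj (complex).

-0.003503-0.0002708j A

MNA unknowns: 4 node voltages V₁..V_4 plus 1 source current (V1)
R1: Y=0.006667+0.000j on G[3,2]
C1: Y=0.000+0.05707j on G[0,1]
R2: Y=0.2320+0.000j on G[1,0]
R3: Y=0.07246+0.000j on G[3,4]
L1: Y=0.000-0.0007094j on G[3,0]
R4: Y=0.06536+0.000j on G[0,4]
I1: z[2]−=0.125, z[3]+=0.125
C2: Y=0.000+0.009348j on G[2,3]
R5: Y=0.1239+0.000j on G[0,4]
L2: Y=0.000-0.0009498j on G[0,3]
R6: Y=0.004950+0.000j on G[1,0]
R7: Y=0.003953+0.000j on G[3,0]
R8: Y=0.05128+0.000j on G[1,3]
R9: Y=0.01067+0.000j on G[1,2]
L3: Y=0.000-0.05225j on G[4,0]
V1: row V3−V2=11.1, i_V1 at 3,2
solve → V1=-0.2025+0.05287j, V2=-10.21+0.06852j, V3=0.8863+0.06852j, V4=0.2323+0.06535j
aux → i_V1=-0.05584-0.1036j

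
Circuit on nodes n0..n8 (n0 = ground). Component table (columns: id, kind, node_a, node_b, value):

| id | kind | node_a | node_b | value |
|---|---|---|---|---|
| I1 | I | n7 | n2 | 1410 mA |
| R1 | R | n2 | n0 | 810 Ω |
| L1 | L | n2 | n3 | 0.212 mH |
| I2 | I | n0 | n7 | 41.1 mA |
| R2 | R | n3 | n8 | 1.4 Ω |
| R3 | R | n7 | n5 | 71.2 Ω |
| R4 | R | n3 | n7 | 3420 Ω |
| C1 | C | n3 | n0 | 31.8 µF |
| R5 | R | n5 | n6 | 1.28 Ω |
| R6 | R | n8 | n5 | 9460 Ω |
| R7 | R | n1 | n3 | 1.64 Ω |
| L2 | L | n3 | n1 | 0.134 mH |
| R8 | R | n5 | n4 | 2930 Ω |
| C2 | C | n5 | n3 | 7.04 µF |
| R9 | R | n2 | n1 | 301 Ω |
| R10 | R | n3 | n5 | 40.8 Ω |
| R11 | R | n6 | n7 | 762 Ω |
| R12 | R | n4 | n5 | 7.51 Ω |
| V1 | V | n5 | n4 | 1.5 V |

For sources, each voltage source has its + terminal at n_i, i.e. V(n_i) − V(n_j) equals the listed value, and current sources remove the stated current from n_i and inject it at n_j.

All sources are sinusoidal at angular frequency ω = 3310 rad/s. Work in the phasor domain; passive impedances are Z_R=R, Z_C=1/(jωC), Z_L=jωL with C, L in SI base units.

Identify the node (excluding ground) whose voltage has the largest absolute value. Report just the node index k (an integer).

MNA unknowns: 8 node voltages V₁..V_8 plus 1 source current (V1)
I1: z[7]−=1.41, z[2]+=1.41
R1: Y=0.001235+0.000j on G[2,0]
L1: Y=0.000-1.425j on G[2,3]
I2: z[0]−=0.0411, z[7]+=0.0411
R2: Y=0.7143+0.000j on G[3,8]
R3: Y=0.01404+0.000j on G[7,5]
R4: Y=0.0002924+0.000j on G[3,7]
C1: Y=0.000+0.1053j on G[3,0]
R5: Y=0.7812+0.000j on G[5,6]
R6: Y=0.0001057+0.000j on G[8,5]
R7: Y=0.6098+0.000j on G[1,3]
L2: Y=0.000-2.255j on G[3,1]
R8: Y=0.0003413+0.000j on G[5,4]
C2: Y=0.000+0.02330j on G[5,3]
R9: Y=0.003322+0.000j on G[2,1]
R10: Y=0.02451+0.000j on G[3,5]
R11: Y=0.001312+0.000j on G[6,7]
R12: Y=0.1332+0.000j on G[4,5]
V1: row V5−V4=1.5, i_V1 at 5,4
solve → V1=-0.008381-0.3901j, V2=-0.004200+0.5989j, V3=-0.007024-0.3905j, V4=-30.27+26.52j, V5=-28.77+26.52j, V6=-28.91+26.52j, V7=-115.7+26.02j, V8=-0.01128-0.3865j
aux → i_V1=-0.2002+0.000j

7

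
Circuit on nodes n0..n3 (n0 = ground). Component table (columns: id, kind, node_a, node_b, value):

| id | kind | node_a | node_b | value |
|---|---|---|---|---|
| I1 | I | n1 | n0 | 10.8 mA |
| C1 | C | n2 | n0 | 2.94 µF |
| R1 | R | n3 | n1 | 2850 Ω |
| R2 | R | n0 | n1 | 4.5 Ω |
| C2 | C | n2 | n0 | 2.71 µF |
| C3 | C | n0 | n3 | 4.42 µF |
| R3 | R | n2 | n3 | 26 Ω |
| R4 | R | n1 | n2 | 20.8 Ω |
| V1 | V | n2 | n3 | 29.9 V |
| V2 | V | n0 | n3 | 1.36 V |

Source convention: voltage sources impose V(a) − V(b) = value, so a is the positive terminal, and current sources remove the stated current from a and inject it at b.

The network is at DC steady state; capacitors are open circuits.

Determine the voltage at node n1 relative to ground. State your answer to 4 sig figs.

5.028 V

Apply KCL at each of the 3 non-ground nodes and solve the resulting linear system.
Node n1: branches {I1, R1, R2, R4} → V_1 = 5.028
Node n2: branches {C1, C2, R3, R4, V1} → V_2 = 28.54
Node n3: branches {R1, C3, R3, V1, V2} → V_3 = -1.360
Source currents: i(V1)=-2.280, i(V2)=1.128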